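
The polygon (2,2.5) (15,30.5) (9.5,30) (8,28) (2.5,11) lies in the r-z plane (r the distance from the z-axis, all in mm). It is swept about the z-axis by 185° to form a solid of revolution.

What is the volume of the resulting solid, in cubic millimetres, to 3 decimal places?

Profile (r,z), 5 vertices: (2,2.5) (15,30.5) (9.5,30) (8,28) (2.5,11)
edge 0: (2,2.5)→(15,30.5)  cross = 2·30.5 − 15·2.5 = 23.5000; (r_i+r_j)·cross = 17·23.5000 = 399.5000
edge 1: (15,30.5)→(9.5,30)  cross = 15·30 − 9.5·30.5 = 160.2500; (r_i+r_j)·cross = 24.5·160.2500 = 3926.1250
edge 2: (9.5,30)→(8,28)  cross = 9.5·28 − 8·30 = 26.0000; (r_i+r_j)·cross = 17.5·26.0000 = 455.0000
edge 3: (8,28)→(2.5,11)  cross = 8·11 − 2.5·28 = 18.0000; (r_i+r_j)·cross = 10.5·18.0000 = 189.0000
edge 4: (2.5,11)→(2,2.5)  cross = 2.5·2.5 − 2·11 = -15.7500; (r_i+r_j)·cross = 4.5·-15.7500 = -70.8750
Σcross = 212.0000 → A = |Σcross|/2 = 106.0000 mm²
Σ(r_i+r_j)·cross = 4898.7500 → first moment M = |Σ|/6 = 816.4583
R_c = M/A = 816.4583/106.0000 = 7.7024 mm
θ = 185° = 3.228859 rad
V = θ·R_c·A = 3.228859·7.7024·106.0000 = 2636.229 mm³

Volume = 2636.229 mm³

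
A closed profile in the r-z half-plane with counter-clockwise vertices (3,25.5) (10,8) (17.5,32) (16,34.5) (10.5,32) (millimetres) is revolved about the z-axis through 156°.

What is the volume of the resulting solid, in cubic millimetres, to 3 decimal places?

Profile (r,z), 5 vertices: (3,25.5) (10,8) (17.5,32) (16,34.5) (10.5,32)
edge 0: (3,25.5)→(10,8)  cross = 3·8 − 10·25.5 = -231.0000; (r_i+r_j)·cross = 13·-231.0000 = -3003.0000
edge 1: (10,8)→(17.5,32)  cross = 10·32 − 17.5·8 = 180.0000; (r_i+r_j)·cross = 27.5·180.0000 = 4950.0000
edge 2: (17.5,32)→(16,34.5)  cross = 17.5·34.5 − 16·32 = 91.7500; (r_i+r_j)·cross = 33.5·91.7500 = 3073.6250
edge 3: (16,34.5)→(10.5,32)  cross = 16·32 − 10.5·34.5 = 149.7500; (r_i+r_j)·cross = 26.5·149.7500 = 3968.3750
edge 4: (10.5,32)→(3,25.5)  cross = 10.5·25.5 − 3·32 = 171.7500; (r_i+r_j)·cross = 13.5·171.7500 = 2318.6250
Σcross = 362.2500 → A = |Σcross|/2 = 181.1250 mm²
Σ(r_i+r_j)·cross = 11307.6250 → first moment M = |Σ|/6 = 1884.6042
R_c = M/A = 1884.6042/181.1250 = 10.4050 mm
θ = 156° = 2.722714 rad
V = θ·R_c·A = 2.722714·10.4050·181.1250 = 5131.237 mm³

Volume = 5131.237 mm³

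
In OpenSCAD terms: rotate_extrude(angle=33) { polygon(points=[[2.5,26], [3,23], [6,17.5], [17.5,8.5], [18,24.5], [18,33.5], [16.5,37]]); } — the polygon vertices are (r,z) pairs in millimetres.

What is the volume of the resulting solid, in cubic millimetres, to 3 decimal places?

Volume = 1827.817 mm³

Profile (r,z), 7 vertices: (2.5,26) (3,23) (6,17.5) (17.5,8.5) (18,24.5) (18,33.5) (16.5,37)
edge 0: (2.5,26)→(3,23)  cross = 2.5·23 − 3·26 = -20.5000; (r_i+r_j)·cross = 5.5·-20.5000 = -112.7500
edge 1: (3,23)→(6,17.5)  cross = 3·17.5 − 6·23 = -85.5000; (r_i+r_j)·cross = 9·-85.5000 = -769.5000
edge 2: (6,17.5)→(17.5,8.5)  cross = 6·8.5 − 17.5·17.5 = -255.2500; (r_i+r_j)·cross = 23.5·-255.2500 = -5998.3750
edge 3: (17.5,8.5)→(18,24.5)  cross = 17.5·24.5 − 18·8.5 = 275.7500; (r_i+r_j)·cross = 35.5·275.7500 = 9789.1250
edge 4: (18,24.5)→(18,33.5)  cross = 18·33.5 − 18·24.5 = 162.0000; (r_i+r_j)·cross = 36·162.0000 = 5832.0000
edge 5: (18,33.5)→(16.5,37)  cross = 18·37 − 16.5·33.5 = 113.2500; (r_i+r_j)·cross = 34.5·113.2500 = 3907.1250
edge 6: (16.5,37)→(2.5,26)  cross = 16.5·26 − 2.5·37 = 336.5000; (r_i+r_j)·cross = 19·336.5000 = 6393.5000
Σcross = 526.2500 → A = |Σcross|/2 = 263.1250 mm²
Σ(r_i+r_j)·cross = 19041.1250 → first moment M = |Σ|/6 = 3173.5208
R_c = M/A = 3173.5208/263.1250 = 12.0609 mm
θ = 33° = 0.575959 rad
V = θ·R_c·A = 0.575959·12.0609·263.1250 = 1827.817 mm³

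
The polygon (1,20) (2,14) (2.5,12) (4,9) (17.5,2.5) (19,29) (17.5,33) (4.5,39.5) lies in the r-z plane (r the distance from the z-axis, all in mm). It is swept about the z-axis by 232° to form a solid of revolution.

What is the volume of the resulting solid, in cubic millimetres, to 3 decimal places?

Volume = 20182.045 mm³

Profile (r,z), 8 vertices: (1,20) (2,14) (2.5,12) (4,9) (17.5,2.5) (19,29) (17.5,33) (4.5,39.5)
edge 0: (1,20)→(2,14)  cross = 1·14 − 2·20 = -26.0000; (r_i+r_j)·cross = 3·-26.0000 = -78.0000
edge 1: (2,14)→(2.5,12)  cross = 2·12 − 2.5·14 = -11.0000; (r_i+r_j)·cross = 4.5·-11.0000 = -49.5000
edge 2: (2.5,12)→(4,9)  cross = 2.5·9 − 4·12 = -25.5000; (r_i+r_j)·cross = 6.5·-25.5000 = -165.7500
edge 3: (4,9)→(17.5,2.5)  cross = 4·2.5 − 17.5·9 = -147.5000; (r_i+r_j)·cross = 21.5·-147.5000 = -3171.2500
edge 4: (17.5,2.5)→(19,29)  cross = 17.5·29 − 19·2.5 = 460.0000; (r_i+r_j)·cross = 36.5·460.0000 = 16790.0000
edge 5: (19,29)→(17.5,33)  cross = 19·33 − 17.5·29 = 119.5000; (r_i+r_j)·cross = 36.5·119.5000 = 4361.7500
edge 6: (17.5,33)→(4.5,39.5)  cross = 17.5·39.5 − 4.5·33 = 542.7500; (r_i+r_j)·cross = 22·542.7500 = 11940.5000
edge 7: (4.5,39.5)→(1,20)  cross = 4.5·20 − 1·39.5 = 50.5000; (r_i+r_j)·cross = 5.5·50.5000 = 277.7500
Σcross = 962.7500 → A = |Σcross|/2 = 481.3750 mm²
Σ(r_i+r_j)·cross = 29905.5000 → first moment M = |Σ|/6 = 4984.2500
R_c = M/A = 4984.2500/481.3750 = 10.3542 mm
θ = 232° = 4.049164 rad
V = θ·R_c·A = 4.049164·10.3542·481.3750 = 20182.045 mm³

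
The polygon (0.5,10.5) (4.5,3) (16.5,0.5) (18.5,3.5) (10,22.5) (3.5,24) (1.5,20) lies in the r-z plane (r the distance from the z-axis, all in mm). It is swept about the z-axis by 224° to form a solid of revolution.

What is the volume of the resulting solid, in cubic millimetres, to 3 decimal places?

Volume = 8927.103 mm³

Profile (r,z), 7 vertices: (0.5,10.5) (4.5,3) (16.5,0.5) (18.5,3.5) (10,22.5) (3.5,24) (1.5,20)
edge 0: (0.5,10.5)→(4.5,3)  cross = 0.5·3 − 4.5·10.5 = -45.7500; (r_i+r_j)·cross = 5·-45.7500 = -228.7500
edge 1: (4.5,3)→(16.5,0.5)  cross = 4.5·0.5 − 16.5·3 = -47.2500; (r_i+r_j)·cross = 21·-47.2500 = -992.2500
edge 2: (16.5,0.5)→(18.5,3.5)  cross = 16.5·3.5 − 18.5·0.5 = 48.5000; (r_i+r_j)·cross = 35·48.5000 = 1697.5000
edge 3: (18.5,3.5)→(10,22.5)  cross = 18.5·22.5 − 10·3.5 = 381.2500; (r_i+r_j)·cross = 28.5·381.2500 = 10865.6250
edge 4: (10,22.5)→(3.5,24)  cross = 10·24 − 3.5·22.5 = 161.2500; (r_i+r_j)·cross = 13.5·161.2500 = 2176.8750
edge 5: (3.5,24)→(1.5,20)  cross = 3.5·20 − 1.5·24 = 34.0000; (r_i+r_j)·cross = 5·34.0000 = 170.0000
edge 6: (1.5,20)→(0.5,10.5)  cross = 1.5·10.5 − 0.5·20 = 5.7500; (r_i+r_j)·cross = 2·5.7500 = 11.5000
Σcross = 537.7500 → A = |Σcross|/2 = 268.8750 mm²
Σ(r_i+r_j)·cross = 13700.5000 → first moment M = |Σ|/6 = 2283.4167
R_c = M/A = 2283.4167/268.8750 = 8.4925 mm
θ = 224° = 3.909538 rad
V = θ·R_c·A = 3.909538·8.4925·268.8750 = 8927.103 mm³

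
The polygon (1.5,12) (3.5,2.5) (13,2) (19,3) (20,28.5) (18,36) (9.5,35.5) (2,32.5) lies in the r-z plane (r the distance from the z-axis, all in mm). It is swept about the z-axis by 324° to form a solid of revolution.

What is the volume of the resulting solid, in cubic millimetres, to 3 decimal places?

Profile (r,z), 8 vertices: (1.5,12) (3.5,2.5) (13,2) (19,3) (20,28.5) (18,36) (9.5,35.5) (2,32.5)
edge 0: (1.5,12)→(3.5,2.5)  cross = 1.5·2.5 − 3.5·12 = -38.2500; (r_i+r_j)·cross = 5·-38.2500 = -191.2500
edge 1: (3.5,2.5)→(13,2)  cross = 3.5·2 − 13·2.5 = -25.5000; (r_i+r_j)·cross = 16.5·-25.5000 = -420.7500
edge 2: (13,2)→(19,3)  cross = 13·3 − 19·2 = 1.0000; (r_i+r_j)·cross = 32·1.0000 = 32.0000
edge 3: (19,3)→(20,28.5)  cross = 19·28.5 − 20·3 = 481.5000; (r_i+r_j)·cross = 39·481.5000 = 18778.5000
edge 4: (20,28.5)→(18,36)  cross = 20·36 − 18·28.5 = 207.0000; (r_i+r_j)·cross = 38·207.0000 = 7866.0000
edge 5: (18,36)→(9.5,35.5)  cross = 18·35.5 − 9.5·36 = 297.0000; (r_i+r_j)·cross = 27.5·297.0000 = 8167.5000
edge 6: (9.5,35.5)→(2,32.5)  cross = 9.5·32.5 − 2·35.5 = 237.7500; (r_i+r_j)·cross = 11.5·237.7500 = 2734.1250
edge 7: (2,32.5)→(1.5,12)  cross = 2·12 − 1.5·32.5 = -24.7500; (r_i+r_j)·cross = 3.5·-24.7500 = -86.6250
Σcross = 1135.7500 → A = |Σcross|/2 = 567.8750 mm²
Σ(r_i+r_j)·cross = 36879.5000 → first moment M = |Σ|/6 = 6146.5833
R_c = M/A = 6146.5833/567.8750 = 10.8238 mm
θ = 324° = 5.654867 rad
V = θ·R_c·A = 5.654867·10.8238·567.8750 = 34758.110 mm³

Volume = 34758.110 mm³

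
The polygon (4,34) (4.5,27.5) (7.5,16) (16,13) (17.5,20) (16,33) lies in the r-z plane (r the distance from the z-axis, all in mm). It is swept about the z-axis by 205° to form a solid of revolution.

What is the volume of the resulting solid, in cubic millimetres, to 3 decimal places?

Volume = 8505.771 mm³

Profile (r,z), 6 vertices: (4,34) (4.5,27.5) (7.5,16) (16,13) (17.5,20) (16,33)
edge 0: (4,34)→(4.5,27.5)  cross = 4·27.5 − 4.5·34 = -43.0000; (r_i+r_j)·cross = 8.5·-43.0000 = -365.5000
edge 1: (4.5,27.5)→(7.5,16)  cross = 4.5·16 − 7.5·27.5 = -134.2500; (r_i+r_j)·cross = 12·-134.2500 = -1611.0000
edge 2: (7.5,16)→(16,13)  cross = 7.5·13 − 16·16 = -158.5000; (r_i+r_j)·cross = 23.5·-158.5000 = -3724.7500
edge 3: (16,13)→(17.5,20)  cross = 16·20 − 17.5·13 = 92.5000; (r_i+r_j)·cross = 33.5·92.5000 = 3098.7500
edge 4: (17.5,20)→(16,33)  cross = 17.5·33 − 16·20 = 257.5000; (r_i+r_j)·cross = 33.5·257.5000 = 8626.2500
edge 5: (16,33)→(4,34)  cross = 16·34 − 4·33 = 412.0000; (r_i+r_j)·cross = 20·412.0000 = 8240.0000
Σcross = 426.2500 → A = |Σcross|/2 = 213.1250 mm²
Σ(r_i+r_j)·cross = 14263.7500 → first moment M = |Σ|/6 = 2377.2917
R_c = M/A = 2377.2917/213.1250 = 11.1544 mm
θ = 205° = 3.577925 rad
V = θ·R_c·A = 3.577925·11.1544·213.1250 = 8505.771 mm³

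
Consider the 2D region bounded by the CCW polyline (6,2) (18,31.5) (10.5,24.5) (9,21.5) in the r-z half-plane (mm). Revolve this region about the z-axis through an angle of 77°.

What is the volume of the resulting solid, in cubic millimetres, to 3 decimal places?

Profile (r,z), 4 vertices: (6,2) (18,31.5) (10.5,24.5) (9,21.5)
edge 0: (6,2)→(18,31.5)  cross = 6·31.5 − 18·2 = 153.0000; (r_i+r_j)·cross = 24·153.0000 = 3672.0000
edge 1: (18,31.5)→(10.5,24.5)  cross = 18·24.5 − 10.5·31.5 = 110.2500; (r_i+r_j)·cross = 28.5·110.2500 = 3142.1250
edge 2: (10.5,24.5)→(9,21.5)  cross = 10.5·21.5 − 9·24.5 = 5.2500; (r_i+r_j)·cross = 19.5·5.2500 = 102.3750
edge 3: (9,21.5)→(6,2)  cross = 9·2 − 6·21.5 = -111.0000; (r_i+r_j)·cross = 15·-111.0000 = -1665.0000
Σcross = 157.5000 → A = |Σcross|/2 = 78.7500 mm²
Σ(r_i+r_j)·cross = 5251.5000 → first moment M = |Σ|/6 = 875.2500
R_c = M/A = 875.2500/78.7500 = 11.1143 mm
θ = 77° = 1.343904 rad
V = θ·R_c·A = 1.343904·11.1143·78.7500 = 1176.252 mm³

Volume = 1176.252 mm³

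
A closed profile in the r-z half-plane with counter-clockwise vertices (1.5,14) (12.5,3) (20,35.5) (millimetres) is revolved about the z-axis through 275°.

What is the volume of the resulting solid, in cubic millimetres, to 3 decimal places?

Profile (r,z), 3 vertices: (1.5,14) (12.5,3) (20,35.5)
edge 0: (1.5,14)→(12.5,3)  cross = 1.5·3 − 12.5·14 = -170.5000; (r_i+r_j)·cross = 14·-170.5000 = -2387.0000
edge 1: (12.5,3)→(20,35.5)  cross = 12.5·35.5 − 20·3 = 383.7500; (r_i+r_j)·cross = 32.5·383.7500 = 12471.8750
edge 2: (20,35.5)→(1.5,14)  cross = 20·14 − 1.5·35.5 = 226.7500; (r_i+r_j)·cross = 21.5·226.7500 = 4875.1250
Σcross = 440.0000 → A = |Σcross|/2 = 220.0000 mm²
Σ(r_i+r_j)·cross = 14960.0000 → first moment M = |Σ|/6 = 2493.3333
R_c = M/A = 2493.3333/220.0000 = 11.3333 mm
θ = 275° = 4.799655 rad
V = θ·R_c·A = 4.799655·11.3333·220.0000 = 11967.141 mm³

Volume = 11967.141 mm³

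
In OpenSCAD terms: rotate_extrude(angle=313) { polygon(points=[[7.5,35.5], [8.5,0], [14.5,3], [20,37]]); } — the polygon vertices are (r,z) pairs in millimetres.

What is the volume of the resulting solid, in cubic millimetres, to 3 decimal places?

Profile (r,z), 4 vertices: (7.5,35.5) (8.5,0) (14.5,3) (20,37)
edge 0: (7.5,35.5)→(8.5,0)  cross = 7.5·0 − 8.5·35.5 = -301.7500; (r_i+r_j)·cross = 16·-301.7500 = -4828.0000
edge 1: (8.5,0)→(14.5,3)  cross = 8.5·3 − 14.5·0 = 25.5000; (r_i+r_j)·cross = 23·25.5000 = 586.5000
edge 2: (14.5,3)→(20,37)  cross = 14.5·37 − 20·3 = 476.5000; (r_i+r_j)·cross = 34.5·476.5000 = 16439.2500
edge 3: (20,37)→(7.5,35.5)  cross = 20·35.5 − 7.5·37 = 432.5000; (r_i+r_j)·cross = 27.5·432.5000 = 11893.7500
Σcross = 632.7500 → A = |Σcross|/2 = 316.3750 mm²
Σ(r_i+r_j)·cross = 24091.5000 → first moment M = |Σ|/6 = 4015.2500
R_c = M/A = 4015.2500/316.3750 = 12.6914 mm
θ = 313° = 5.462881 rad
V = θ·R_c·A = 5.462881·12.6914·316.3750 = 21934.831 mm³

Volume = 21934.831 mm³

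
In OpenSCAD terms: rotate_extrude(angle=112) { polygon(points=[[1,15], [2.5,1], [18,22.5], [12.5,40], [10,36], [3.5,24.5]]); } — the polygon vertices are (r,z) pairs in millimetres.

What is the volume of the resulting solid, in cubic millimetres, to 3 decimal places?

Volume = 5504.547 mm³

Profile (r,z), 6 vertices: (1,15) (2.5,1) (18,22.5) (12.5,40) (10,36) (3.5,24.5)
edge 0: (1,15)→(2.5,1)  cross = 1·1 − 2.5·15 = -36.5000; (r_i+r_j)·cross = 3.5·-36.5000 = -127.7500
edge 1: (2.5,1)→(18,22.5)  cross = 2.5·22.5 − 18·1 = 38.2500; (r_i+r_j)·cross = 20.5·38.2500 = 784.1250
edge 2: (18,22.5)→(12.5,40)  cross = 18·40 − 12.5·22.5 = 438.7500; (r_i+r_j)·cross = 30.5·438.7500 = 13381.8750
edge 3: (12.5,40)→(10,36)  cross = 12.5·36 − 10·40 = 50.0000; (r_i+r_j)·cross = 22.5·50.0000 = 1125.0000
edge 4: (10,36)→(3.5,24.5)  cross = 10·24.5 − 3.5·36 = 119.0000; (r_i+r_j)·cross = 13.5·119.0000 = 1606.5000
edge 5: (3.5,24.5)→(1,15)  cross = 3.5·15 − 1·24.5 = 28.0000; (r_i+r_j)·cross = 4.5·28.0000 = 126.0000
Σcross = 637.5000 → A = |Σcross|/2 = 318.7500 mm²
Σ(r_i+r_j)·cross = 16895.7500 → first moment M = |Σ|/6 = 2815.9583
R_c = M/A = 2815.9583/318.7500 = 8.8344 mm
θ = 112° = 1.954769 rad
V = θ·R_c·A = 1.954769·8.8344·318.7500 = 5504.547 mm³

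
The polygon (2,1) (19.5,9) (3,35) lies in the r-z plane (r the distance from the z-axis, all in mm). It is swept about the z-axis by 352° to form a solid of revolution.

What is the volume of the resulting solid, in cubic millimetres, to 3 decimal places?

Volume = 14725.599 mm³

Profile (r,z), 3 vertices: (2,1) (19.5,9) (3,35)
edge 0: (2,1)→(19.5,9)  cross = 2·9 − 19.5·1 = -1.5000; (r_i+r_j)·cross = 21.5·-1.5000 = -32.2500
edge 1: (19.5,9)→(3,35)  cross = 19.5·35 − 3·9 = 655.5000; (r_i+r_j)·cross = 22.5·655.5000 = 14748.7500
edge 2: (3,35)→(2,1)  cross = 3·1 − 2·35 = -67.0000; (r_i+r_j)·cross = 5·-67.0000 = -335.0000
Σcross = 587.0000 → A = |Σcross|/2 = 293.5000 mm²
Σ(r_i+r_j)·cross = 14381.5000 → first moment M = |Σ|/6 = 2396.9167
R_c = M/A = 2396.9167/293.5000 = 8.1667 mm
θ = 352° = 6.143559 rad
V = θ·R_c·A = 6.143559·8.1667·293.5000 = 14725.599 mm³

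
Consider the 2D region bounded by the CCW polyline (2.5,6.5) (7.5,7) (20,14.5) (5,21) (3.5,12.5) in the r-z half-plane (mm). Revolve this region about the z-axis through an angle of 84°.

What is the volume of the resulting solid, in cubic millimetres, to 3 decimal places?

Profile (r,z), 5 vertices: (2.5,6.5) (7.5,7) (20,14.5) (5,21) (3.5,12.5)
edge 0: (2.5,6.5)→(7.5,7)  cross = 2.5·7 − 7.5·6.5 = -31.2500; (r_i+r_j)·cross = 10·-31.2500 = -312.5000
edge 1: (7.5,7)→(20,14.5)  cross = 7.5·14.5 − 20·7 = -31.2500; (r_i+r_j)·cross = 27.5·-31.2500 = -859.3750
edge 2: (20,14.5)→(5,21)  cross = 20·21 − 5·14.5 = 347.5000; (r_i+r_j)·cross = 25·347.5000 = 8687.5000
edge 3: (5,21)→(3.5,12.5)  cross = 5·12.5 − 3.5·21 = -11.0000; (r_i+r_j)·cross = 8.5·-11.0000 = -93.5000
edge 4: (3.5,12.5)→(2.5,6.5)  cross = 3.5·6.5 − 2.5·12.5 = -8.5000; (r_i+r_j)·cross = 6·-8.5000 = -51.0000
Σcross = 265.5000 → A = |Σcross|/2 = 132.7500 mm²
Σ(r_i+r_j)·cross = 7371.1250 → first moment M = |Σ|/6 = 1228.5208
R_c = M/A = 1228.5208/132.7500 = 9.2544 mm
θ = 84° = 1.466077 rad
V = θ·R_c·A = 1.466077·9.2544·132.7500 = 1801.106 mm³

Volume = 1801.106 mm³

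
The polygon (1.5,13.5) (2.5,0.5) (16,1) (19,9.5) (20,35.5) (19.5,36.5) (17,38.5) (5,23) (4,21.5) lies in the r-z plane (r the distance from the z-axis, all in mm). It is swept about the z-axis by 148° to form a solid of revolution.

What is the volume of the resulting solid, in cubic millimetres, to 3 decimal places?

Profile (r,z), 9 vertices: (1.5,13.5) (2.5,0.5) (16,1) (19,9.5) (20,35.5) (19.5,36.5) (17,38.5) (5,23) (4,21.5)
edge 0: (1.5,13.5)→(2.5,0.5)  cross = 1.5·0.5 − 2.5·13.5 = -33.0000; (r_i+r_j)·cross = 4·-33.0000 = -132.0000
edge 1: (2.5,0.5)→(16,1)  cross = 2.5·1 − 16·0.5 = -5.5000; (r_i+r_j)·cross = 18.5·-5.5000 = -101.7500
edge 2: (16,1)→(19,9.5)  cross = 16·9.5 − 19·1 = 133.0000; (r_i+r_j)·cross = 35·133.0000 = 4655.0000
edge 3: (19,9.5)→(20,35.5)  cross = 19·35.5 − 20·9.5 = 484.5000; (r_i+r_j)·cross = 39·484.5000 = 18895.5000
edge 4: (20,35.5)→(19.5,36.5)  cross = 20·36.5 − 19.5·35.5 = 37.7500; (r_i+r_j)·cross = 39.5·37.7500 = 1491.1250
edge 5: (19.5,36.5)→(17,38.5)  cross = 19.5·38.5 − 17·36.5 = 130.2500; (r_i+r_j)·cross = 36.5·130.2500 = 4754.1250
edge 6: (17,38.5)→(5,23)  cross = 17·23 − 5·38.5 = 198.5000; (r_i+r_j)·cross = 22·198.5000 = 4367.0000
edge 7: (5,23)→(4,21.5)  cross = 5·21.5 − 4·23 = 15.5000; (r_i+r_j)·cross = 9·15.5000 = 139.5000
edge 8: (4,21.5)→(1.5,13.5)  cross = 4·13.5 − 1.5·21.5 = 21.7500; (r_i+r_j)·cross = 5.5·21.7500 = 119.6250
Σcross = 982.7500 → A = |Σcross|/2 = 491.3750 mm²
Σ(r_i+r_j)·cross = 34188.1250 → first moment M = |Σ|/6 = 5698.0208
R_c = M/A = 5698.0208/491.3750 = 11.5961 mm
θ = 148° = 2.583087 rad
V = θ·R_c·A = 2.583087·11.5961·491.3750 = 14718.485 mm³

Volume = 14718.485 mm³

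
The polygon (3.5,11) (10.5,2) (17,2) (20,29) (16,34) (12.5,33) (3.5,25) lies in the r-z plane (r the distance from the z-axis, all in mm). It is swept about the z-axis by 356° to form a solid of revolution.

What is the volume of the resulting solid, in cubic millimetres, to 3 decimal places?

Volume = 29415.139 mm³

Profile (r,z), 7 vertices: (3.5,11) (10.5,2) (17,2) (20,29) (16,34) (12.5,33) (3.5,25)
edge 0: (3.5,11)→(10.5,2)  cross = 3.5·2 − 10.5·11 = -108.5000; (r_i+r_j)·cross = 14·-108.5000 = -1519.0000
edge 1: (10.5,2)→(17,2)  cross = 10.5·2 − 17·2 = -13.0000; (r_i+r_j)·cross = 27.5·-13.0000 = -357.5000
edge 2: (17,2)→(20,29)  cross = 17·29 − 20·2 = 453.0000; (r_i+r_j)·cross = 37·453.0000 = 16761.0000
edge 3: (20,29)→(16,34)  cross = 20·34 − 16·29 = 216.0000; (r_i+r_j)·cross = 36·216.0000 = 7776.0000
edge 4: (16,34)→(12.5,33)  cross = 16·33 − 12.5·34 = 103.0000; (r_i+r_j)·cross = 28.5·103.0000 = 2935.5000
edge 5: (12.5,33)→(3.5,25)  cross = 12.5·25 − 3.5·33 = 197.0000; (r_i+r_j)·cross = 16·197.0000 = 3152.0000
edge 6: (3.5,25)→(3.5,11)  cross = 3.5·11 − 3.5·25 = -49.0000; (r_i+r_j)·cross = 7·-49.0000 = -343.0000
Σcross = 798.5000 → A = |Σcross|/2 = 399.2500 mm²
Σ(r_i+r_j)·cross = 28405.0000 → first moment M = |Σ|/6 = 4734.1667
R_c = M/A = 4734.1667/399.2500 = 11.8576 mm
θ = 356° = 6.213372 rad
V = θ·R_c·A = 6.213372·11.8576·399.2500 = 29415.139 mm³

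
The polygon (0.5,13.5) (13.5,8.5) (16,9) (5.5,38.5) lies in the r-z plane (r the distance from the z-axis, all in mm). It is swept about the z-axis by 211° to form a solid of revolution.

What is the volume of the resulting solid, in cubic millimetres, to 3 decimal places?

Volume = 5886.094 mm³

Profile (r,z), 4 vertices: (0.5,13.5) (13.5,8.5) (16,9) (5.5,38.5)
edge 0: (0.5,13.5)→(13.5,8.5)  cross = 0.5·8.5 − 13.5·13.5 = -178.0000; (r_i+r_j)·cross = 14·-178.0000 = -2492.0000
edge 1: (13.5,8.5)→(16,9)  cross = 13.5·9 − 16·8.5 = -14.5000; (r_i+r_j)·cross = 29.5·-14.5000 = -427.7500
edge 2: (16,9)→(5.5,38.5)  cross = 16·38.5 − 5.5·9 = 566.5000; (r_i+r_j)·cross = 21.5·566.5000 = 12179.7500
edge 3: (5.5,38.5)→(0.5,13.5)  cross = 5.5·13.5 − 0.5·38.5 = 55.0000; (r_i+r_j)·cross = 6·55.0000 = 330.0000
Σcross = 429.0000 → A = |Σcross|/2 = 214.5000 mm²
Σ(r_i+r_j)·cross = 9590.0000 → first moment M = |Σ|/6 = 1598.3333
R_c = M/A = 1598.3333/214.5000 = 7.4514 mm
θ = 211° = 3.682645 rad
V = θ·R_c·A = 3.682645·7.4514·214.5000 = 5886.094 mm³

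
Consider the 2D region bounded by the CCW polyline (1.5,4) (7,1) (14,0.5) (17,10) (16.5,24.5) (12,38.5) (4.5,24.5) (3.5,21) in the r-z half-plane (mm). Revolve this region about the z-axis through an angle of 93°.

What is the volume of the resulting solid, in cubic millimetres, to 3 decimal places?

Volume = 6426.752 mm³

Profile (r,z), 8 vertices: (1.5,4) (7,1) (14,0.5) (17,10) (16.5,24.5) (12,38.5) (4.5,24.5) (3.5,21)
edge 0: (1.5,4)→(7,1)  cross = 1.5·1 − 7·4 = -26.5000; (r_i+r_j)·cross = 8.5·-26.5000 = -225.2500
edge 1: (7,1)→(14,0.5)  cross = 7·0.5 − 14·1 = -10.5000; (r_i+r_j)·cross = 21·-10.5000 = -220.5000
edge 2: (14,0.5)→(17,10)  cross = 14·10 − 17·0.5 = 131.5000; (r_i+r_j)·cross = 31·131.5000 = 4076.5000
edge 3: (17,10)→(16.5,24.5)  cross = 17·24.5 − 16.5·10 = 251.5000; (r_i+r_j)·cross = 33.5·251.5000 = 8425.2500
edge 4: (16.5,24.5)→(12,38.5)  cross = 16.5·38.5 − 12·24.5 = 341.2500; (r_i+r_j)·cross = 28.5·341.2500 = 9725.6250
edge 5: (12,38.5)→(4.5,24.5)  cross = 12·24.5 − 4.5·38.5 = 120.7500; (r_i+r_j)·cross = 16.5·120.7500 = 1992.3750
edge 6: (4.5,24.5)→(3.5,21)  cross = 4.5·21 − 3.5·24.5 = 8.7500; (r_i+r_j)·cross = 8·8.7500 = 70.0000
edge 7: (3.5,21)→(1.5,4)  cross = 3.5·4 − 1.5·21 = -17.5000; (r_i+r_j)·cross = 5·-17.5000 = -87.5000
Σcross = 799.2500 → A = |Σcross|/2 = 399.6250 mm²
Σ(r_i+r_j)·cross = 23756.5000 → first moment M = |Σ|/6 = 3959.4167
R_c = M/A = 3959.4167/399.6250 = 9.9078 mm
θ = 93° = 1.623156 rad
V = θ·R_c·A = 1.623156·9.9078·399.6250 = 6426.752 mm³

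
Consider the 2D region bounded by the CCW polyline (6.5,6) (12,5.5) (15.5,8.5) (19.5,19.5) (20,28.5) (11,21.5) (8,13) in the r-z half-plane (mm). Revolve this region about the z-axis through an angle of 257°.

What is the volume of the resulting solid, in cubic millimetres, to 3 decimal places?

Volume = 10201.420 mm³

Profile (r,z), 7 vertices: (6.5,6) (12,5.5) (15.5,8.5) (19.5,19.5) (20,28.5) (11,21.5) (8,13)
edge 0: (6.5,6)→(12,5.5)  cross = 6.5·5.5 − 12·6 = -36.2500; (r_i+r_j)·cross = 18.5·-36.2500 = -670.6250
edge 1: (12,5.5)→(15.5,8.5)  cross = 12·8.5 − 15.5·5.5 = 16.7500; (r_i+r_j)·cross = 27.5·16.7500 = 460.6250
edge 2: (15.5,8.5)→(19.5,19.5)  cross = 15.5·19.5 − 19.5·8.5 = 136.5000; (r_i+r_j)·cross = 35·136.5000 = 4777.5000
edge 3: (19.5,19.5)→(20,28.5)  cross = 19.5·28.5 − 20·19.5 = 165.7500; (r_i+r_j)·cross = 39.5·165.7500 = 6547.1250
edge 4: (20,28.5)→(11,21.5)  cross = 20·21.5 − 11·28.5 = 116.5000; (r_i+r_j)·cross = 31·116.5000 = 3611.5000
edge 5: (11,21.5)→(8,13)  cross = 11·13 − 8·21.5 = -29.0000; (r_i+r_j)·cross = 19·-29.0000 = -551.0000
edge 6: (8,13)→(6.5,6)  cross = 8·6 − 6.5·13 = -36.5000; (r_i+r_j)·cross = 14.5·-36.5000 = -529.2500
Σcross = 333.7500 → A = |Σcross|/2 = 166.8750 mm²
Σ(r_i+r_j)·cross = 13645.8750 → first moment M = |Σ|/6 = 2274.3125
R_c = M/A = 2274.3125/166.8750 = 13.6288 mm
θ = 257° = 4.485496 rad
V = θ·R_c·A = 4.485496·13.6288·166.8750 = 10201.420 mm³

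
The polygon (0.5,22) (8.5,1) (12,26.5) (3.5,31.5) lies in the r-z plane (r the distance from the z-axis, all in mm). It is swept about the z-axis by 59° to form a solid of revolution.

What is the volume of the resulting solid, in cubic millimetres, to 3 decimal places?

Profile (r,z), 4 vertices: (0.5,22) (8.5,1) (12,26.5) (3.5,31.5)
edge 0: (0.5,22)→(8.5,1)  cross = 0.5·1 − 8.5·22 = -186.5000; (r_i+r_j)·cross = 9·-186.5000 = -1678.5000
edge 1: (8.5,1)→(12,26.5)  cross = 8.5·26.5 − 12·1 = 213.2500; (r_i+r_j)·cross = 20.5·213.2500 = 4371.6250
edge 2: (12,26.5)→(3.5,31.5)  cross = 12·31.5 − 3.5·26.5 = 285.2500; (r_i+r_j)·cross = 15.5·285.2500 = 4421.3750
edge 3: (3.5,31.5)→(0.5,22)  cross = 3.5·22 − 0.5·31.5 = 61.2500; (r_i+r_j)·cross = 4·61.2500 = 245.0000
Σcross = 373.2500 → A = |Σcross|/2 = 186.6250 mm²
Σ(r_i+r_j)·cross = 7359.5000 → first moment M = |Σ|/6 = 1226.5833
R_c = M/A = 1226.5833/186.6250 = 6.5724 mm
θ = 59° = 1.029744 rad
V = θ·R_c·A = 1.029744·6.5724·186.6250 = 1263.067 mm³

Volume = 1263.067 mm³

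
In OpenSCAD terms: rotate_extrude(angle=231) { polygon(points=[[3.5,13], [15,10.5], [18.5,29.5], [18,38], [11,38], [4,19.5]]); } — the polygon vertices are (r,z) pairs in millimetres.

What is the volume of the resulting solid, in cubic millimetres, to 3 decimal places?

Volume = 13570.990 mm³

Profile (r,z), 6 vertices: (3.5,13) (15,10.5) (18.5,29.5) (18,38) (11,38) (4,19.5)
edge 0: (3.5,13)→(15,10.5)  cross = 3.5·10.5 − 15·13 = -158.2500; (r_i+r_j)·cross = 18.5·-158.2500 = -2927.6250
edge 1: (15,10.5)→(18.5,29.5)  cross = 15·29.5 − 18.5·10.5 = 248.2500; (r_i+r_j)·cross = 33.5·248.2500 = 8316.3750
edge 2: (18.5,29.5)→(18,38)  cross = 18.5·38 − 18·29.5 = 172.0000; (r_i+r_j)·cross = 36.5·172.0000 = 6278.0000
edge 3: (18,38)→(11,38)  cross = 18·38 − 11·38 = 266.0000; (r_i+r_j)·cross = 29·266.0000 = 7714.0000
edge 4: (11,38)→(4,19.5)  cross = 11·19.5 − 4·38 = 62.5000; (r_i+r_j)·cross = 15·62.5000 = 937.5000
edge 5: (4,19.5)→(3.5,13)  cross = 4·13 − 3.5·19.5 = -16.2500; (r_i+r_j)·cross = 7.5·-16.2500 = -121.8750
Σcross = 574.2500 → A = |Σcross|/2 = 287.1250 mm²
Σ(r_i+r_j)·cross = 20196.3750 → first moment M = |Σ|/6 = 3366.0625
R_c = M/A = 3366.0625/287.1250 = 11.7233 mm
θ = 231° = 4.031711 rad
V = θ·R_c·A = 4.031711·11.7233·287.1250 = 13570.990 mm³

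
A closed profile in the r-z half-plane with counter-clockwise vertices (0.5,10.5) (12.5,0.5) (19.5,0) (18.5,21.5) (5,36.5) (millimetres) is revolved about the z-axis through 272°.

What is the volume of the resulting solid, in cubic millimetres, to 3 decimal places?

Profile (r,z), 5 vertices: (0.5,10.5) (12.5,0.5) (19.5,0) (18.5,21.5) (5,36.5)
edge 0: (0.5,10.5)→(12.5,0.5)  cross = 0.5·0.5 − 12.5·10.5 = -131.0000; (r_i+r_j)·cross = 13·-131.0000 = -1703.0000
edge 1: (12.5,0.5)→(19.5,0)  cross = 12.5·0 − 19.5·0.5 = -9.7500; (r_i+r_j)·cross = 32·-9.7500 = -312.0000
edge 2: (19.5,0)→(18.5,21.5)  cross = 19.5·21.5 − 18.5·0 = 419.2500; (r_i+r_j)·cross = 38·419.2500 = 15931.5000
edge 3: (18.5,21.5)→(5,36.5)  cross = 18.5·36.5 − 5·21.5 = 567.7500; (r_i+r_j)·cross = 23.5·567.7500 = 13342.1250
edge 4: (5,36.5)→(0.5,10.5)  cross = 5·10.5 − 0.5·36.5 = 34.2500; (r_i+r_j)·cross = 5.5·34.2500 = 188.3750
Σcross = 880.5000 → A = |Σcross|/2 = 440.2500 mm²
Σ(r_i+r_j)·cross = 27447.0000 → first moment M = |Σ|/6 = 4574.5000
R_c = M/A = 4574.5000/440.2500 = 10.3907 mm
θ = 272° = 4.747296 rad
V = θ·R_c·A = 4.747296·10.3907·440.2500 = 21716.504 mm³

Volume = 21716.504 mm³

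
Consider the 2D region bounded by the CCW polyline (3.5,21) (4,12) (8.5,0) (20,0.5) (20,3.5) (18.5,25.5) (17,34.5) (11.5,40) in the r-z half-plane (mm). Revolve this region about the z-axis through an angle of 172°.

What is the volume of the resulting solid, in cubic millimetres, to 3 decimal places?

Volume = 17479.950 mm³

Profile (r,z), 8 vertices: (3.5,21) (4,12) (8.5,0) (20,0.5) (20,3.5) (18.5,25.5) (17,34.5) (11.5,40)
edge 0: (3.5,21)→(4,12)  cross = 3.5·12 − 4·21 = -42.0000; (r_i+r_j)·cross = 7.5·-42.0000 = -315.0000
edge 1: (4,12)→(8.5,0)  cross = 4·0 − 8.5·12 = -102.0000; (r_i+r_j)·cross = 12.5·-102.0000 = -1275.0000
edge 2: (8.5,0)→(20,0.5)  cross = 8.5·0.5 − 20·0 = 4.2500; (r_i+r_j)·cross = 28.5·4.2500 = 121.1250
edge 3: (20,0.5)→(20,3.5)  cross = 20·3.5 − 20·0.5 = 60.0000; (r_i+r_j)·cross = 40·60.0000 = 2400.0000
edge 4: (20,3.5)→(18.5,25.5)  cross = 20·25.5 − 18.5·3.5 = 445.2500; (r_i+r_j)·cross = 38.5·445.2500 = 17142.1250
edge 5: (18.5,25.5)→(17,34.5)  cross = 18.5·34.5 − 17·25.5 = 204.7500; (r_i+r_j)·cross = 35.5·204.7500 = 7268.6250
edge 6: (17,34.5)→(11.5,40)  cross = 17·40 − 11.5·34.5 = 283.2500; (r_i+r_j)·cross = 28.5·283.2500 = 8072.6250
edge 7: (11.5,40)→(3.5,21)  cross = 11.5·21 − 3.5·40 = 101.5000; (r_i+r_j)·cross = 15·101.5000 = 1522.5000
Σcross = 955.0000 → A = |Σcross|/2 = 477.5000 mm²
Σ(r_i+r_j)·cross = 34937.0000 → first moment M = |Σ|/6 = 5822.8333
R_c = M/A = 5822.8333/477.5000 = 12.1944 mm
θ = 172° = 3.001966 rad
V = θ·R_c·A = 3.001966·12.1944·477.5000 = 17479.950 mm³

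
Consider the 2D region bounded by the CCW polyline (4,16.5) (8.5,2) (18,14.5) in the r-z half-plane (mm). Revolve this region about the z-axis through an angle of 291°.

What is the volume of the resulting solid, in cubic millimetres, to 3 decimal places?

Volume = 5008.650 mm³

Profile (r,z), 3 vertices: (4,16.5) (8.5,2) (18,14.5)
edge 0: (4,16.5)→(8.5,2)  cross = 4·2 − 8.5·16.5 = -132.2500; (r_i+r_j)·cross = 12.5·-132.2500 = -1653.1250
edge 1: (8.5,2)→(18,14.5)  cross = 8.5·14.5 − 18·2 = 87.2500; (r_i+r_j)·cross = 26.5·87.2500 = 2312.1250
edge 2: (18,14.5)→(4,16.5)  cross = 18·16.5 − 4·14.5 = 239.0000; (r_i+r_j)·cross = 22·239.0000 = 5258.0000
Σcross = 194.0000 → A = |Σcross|/2 = 97.0000 mm²
Σ(r_i+r_j)·cross = 5917.0000 → first moment M = |Σ|/6 = 986.1667
R_c = M/A = 986.1667/97.0000 = 10.1667 mm
θ = 291° = 5.078908 rad
V = θ·R_c·A = 5.078908·10.1667·97.0000 = 5008.650 mm³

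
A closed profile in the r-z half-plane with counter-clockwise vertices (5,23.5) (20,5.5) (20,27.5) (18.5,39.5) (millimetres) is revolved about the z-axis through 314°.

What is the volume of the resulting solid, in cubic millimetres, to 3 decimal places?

Profile (r,z), 4 vertices: (5,23.5) (20,5.5) (20,27.5) (18.5,39.5)
edge 0: (5,23.5)→(20,5.5)  cross = 5·5.5 − 20·23.5 = -442.5000; (r_i+r_j)·cross = 25·-442.5000 = -11062.5000
edge 1: (20,5.5)→(20,27.5)  cross = 20·27.5 − 20·5.5 = 440.0000; (r_i+r_j)·cross = 40·440.0000 = 17600.0000
edge 2: (20,27.5)→(18.5,39.5)  cross = 20·39.5 − 18.5·27.5 = 281.2500; (r_i+r_j)·cross = 38.5·281.2500 = 10828.1250
edge 3: (18.5,39.5)→(5,23.5)  cross = 18.5·23.5 − 5·39.5 = 237.2500; (r_i+r_j)·cross = 23.5·237.2500 = 5575.3750
Σcross = 516.0000 → A = |Σcross|/2 = 258.0000 mm²
Σ(r_i+r_j)·cross = 22941.0000 → first moment M = |Σ|/6 = 3823.5000
R_c = M/A = 3823.5000/258.0000 = 14.8198 mm
θ = 314° = 5.480334 rad
V = θ·R_c·A = 5.480334·14.8198·258.0000 = 20954.056 mm³

Volume = 20954.056 mm³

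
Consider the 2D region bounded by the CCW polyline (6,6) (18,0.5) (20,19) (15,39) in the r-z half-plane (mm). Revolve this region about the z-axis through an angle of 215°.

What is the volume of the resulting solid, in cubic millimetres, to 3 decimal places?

Profile (r,z), 4 vertices: (6,6) (18,0.5) (20,19) (15,39)
edge 0: (6,6)→(18,0.5)  cross = 6·0.5 − 18·6 = -105.0000; (r_i+r_j)·cross = 24·-105.0000 = -2520.0000
edge 1: (18,0.5)→(20,19)  cross = 18·19 − 20·0.5 = 332.0000; (r_i+r_j)·cross = 38·332.0000 = 12616.0000
edge 2: (20,19)→(15,39)  cross = 20·39 − 15·19 = 495.0000; (r_i+r_j)·cross = 35·495.0000 = 17325.0000
edge 3: (15,39)→(6,6)  cross = 15·6 − 6·39 = -144.0000; (r_i+r_j)·cross = 21·-144.0000 = -3024.0000
Σcross = 578.0000 → A = |Σcross|/2 = 289.0000 mm²
Σ(r_i+r_j)·cross = 24397.0000 → first moment M = |Σ|/6 = 4066.1667
R_c = M/A = 4066.1667/289.0000 = 14.0698 mm
θ = 215° = 3.752458 rad
V = θ·R_c·A = 3.752458·14.0698·289.0000 = 15258.119 mm³

Volume = 15258.119 mm³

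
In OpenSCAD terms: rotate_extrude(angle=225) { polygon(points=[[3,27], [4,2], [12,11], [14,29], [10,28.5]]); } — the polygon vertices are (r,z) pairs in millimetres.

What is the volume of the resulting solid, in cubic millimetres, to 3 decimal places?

Volume = 6325.400 mm³

Profile (r,z), 5 vertices: (3,27) (4,2) (12,11) (14,29) (10,28.5)
edge 0: (3,27)→(4,2)  cross = 3·2 − 4·27 = -102.0000; (r_i+r_j)·cross = 7·-102.0000 = -714.0000
edge 1: (4,2)→(12,11)  cross = 4·11 − 12·2 = 20.0000; (r_i+r_j)·cross = 16·20.0000 = 320.0000
edge 2: (12,11)→(14,29)  cross = 12·29 − 14·11 = 194.0000; (r_i+r_j)·cross = 26·194.0000 = 5044.0000
edge 3: (14,29)→(10,28.5)  cross = 14·28.5 − 10·29 = 109.0000; (r_i+r_j)·cross = 24·109.0000 = 2616.0000
edge 4: (10,28.5)→(3,27)  cross = 10·27 − 3·28.5 = 184.5000; (r_i+r_j)·cross = 13·184.5000 = 2398.5000
Σcross = 405.5000 → A = |Σcross|/2 = 202.7500 mm²
Σ(r_i+r_j)·cross = 9664.5000 → first moment M = |Σ|/6 = 1610.7500
R_c = M/A = 1610.7500/202.7500 = 7.9445 mm
θ = 225° = 3.926991 rad
V = θ·R_c·A = 3.926991·7.9445·202.7500 = 6325.400 mm³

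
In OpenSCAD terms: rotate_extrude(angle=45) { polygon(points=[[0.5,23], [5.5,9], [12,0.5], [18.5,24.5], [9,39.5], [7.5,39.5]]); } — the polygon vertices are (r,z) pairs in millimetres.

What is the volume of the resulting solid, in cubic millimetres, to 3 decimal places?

Profile (r,z), 6 vertices: (0.5,23) (5.5,9) (12,0.5) (18.5,24.5) (9,39.5) (7.5,39.5)
edge 0: (0.5,23)→(5.5,9)  cross = 0.5·9 − 5.5·23 = -122.0000; (r_i+r_j)·cross = 6·-122.0000 = -732.0000
edge 1: (5.5,9)→(12,0.5)  cross = 5.5·0.5 − 12·9 = -105.2500; (r_i+r_j)·cross = 17.5·-105.2500 = -1841.8750
edge 2: (12,0.5)→(18.5,24.5)  cross = 12·24.5 − 18.5·0.5 = 284.7500; (r_i+r_j)·cross = 30.5·284.7500 = 8684.8750
edge 3: (18.5,24.5)→(9,39.5)  cross = 18.5·39.5 − 9·24.5 = 510.2500; (r_i+r_j)·cross = 27.5·510.2500 = 14031.8750
edge 4: (9,39.5)→(7.5,39.5)  cross = 9·39.5 − 7.5·39.5 = 59.2500; (r_i+r_j)·cross = 16.5·59.2500 = 977.6250
edge 5: (7.5,39.5)→(0.5,23)  cross = 7.5·23 − 0.5·39.5 = 152.7500; (r_i+r_j)·cross = 8·152.7500 = 1222.0000
Σcross = 779.7500 → A = |Σcross|/2 = 389.8750 mm²
Σ(r_i+r_j)·cross = 22342.5000 → first moment M = |Σ|/6 = 3723.7500
R_c = M/A = 3723.7500/389.8750 = 9.5511 mm
θ = 45° = 0.785398 rad
V = θ·R_c·A = 0.785398·9.5511·389.8750 = 2924.626 mm³

Volume = 2924.626 mm³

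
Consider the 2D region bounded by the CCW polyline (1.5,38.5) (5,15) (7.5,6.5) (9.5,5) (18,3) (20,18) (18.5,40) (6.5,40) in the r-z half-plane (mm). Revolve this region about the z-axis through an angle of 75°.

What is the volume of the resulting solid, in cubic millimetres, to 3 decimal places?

Volume = 8143.052 mm³

Profile (r,z), 8 vertices: (1.5,38.5) (5,15) (7.5,6.5) (9.5,5) (18,3) (20,18) (18.5,40) (6.5,40)
edge 0: (1.5,38.5)→(5,15)  cross = 1.5·15 − 5·38.5 = -170.0000; (r_i+r_j)·cross = 6.5·-170.0000 = -1105.0000
edge 1: (5,15)→(7.5,6.5)  cross = 5·6.5 − 7.5·15 = -80.0000; (r_i+r_j)·cross = 12.5·-80.0000 = -1000.0000
edge 2: (7.5,6.5)→(9.5,5)  cross = 7.5·5 − 9.5·6.5 = -24.2500; (r_i+r_j)·cross = 17·-24.2500 = -412.2500
edge 3: (9.5,5)→(18,3)  cross = 9.5·3 − 18·5 = -61.5000; (r_i+r_j)·cross = 27.5·-61.5000 = -1691.2500
edge 4: (18,3)→(20,18)  cross = 18·18 − 20·3 = 264.0000; (r_i+r_j)·cross = 38·264.0000 = 10032.0000
edge 5: (20,18)→(18.5,40)  cross = 20·40 − 18.5·18 = 467.0000; (r_i+r_j)·cross = 38.5·467.0000 = 17979.5000
edge 6: (18.5,40)→(6.5,40)  cross = 18.5·40 − 6.5·40 = 480.0000; (r_i+r_j)·cross = 25·480.0000 = 12000.0000
edge 7: (6.5,40)→(1.5,38.5)  cross = 6.5·38.5 − 1.5·40 = 190.2500; (r_i+r_j)·cross = 8·190.2500 = 1522.0000
Σcross = 1065.5000 → A = |Σcross|/2 = 532.7500 mm²
Σ(r_i+r_j)·cross = 37325.0000 → first moment M = |Σ|/6 = 6220.8333
R_c = M/A = 6220.8333/532.7500 = 11.6768 mm
θ = 75° = 1.308997 rad
V = θ·R_c·A = 1.308997·11.6768·532.7500 = 8143.052 mm³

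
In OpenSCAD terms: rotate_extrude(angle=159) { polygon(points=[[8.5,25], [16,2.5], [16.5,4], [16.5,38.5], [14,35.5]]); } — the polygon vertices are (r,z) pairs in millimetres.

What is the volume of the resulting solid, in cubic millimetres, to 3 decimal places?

Volume = 5900.153 mm³

Profile (r,z), 5 vertices: (8.5,25) (16,2.5) (16.5,4) (16.5,38.5) (14,35.5)
edge 0: (8.5,25)→(16,2.5)  cross = 8.5·2.5 − 16·25 = -378.7500; (r_i+r_j)·cross = 24.5·-378.7500 = -9279.3750
edge 1: (16,2.5)→(16.5,4)  cross = 16·4 − 16.5·2.5 = 22.7500; (r_i+r_j)·cross = 32.5·22.7500 = 739.3750
edge 2: (16.5,4)→(16.5,38.5)  cross = 16.5·38.5 − 16.5·4 = 569.2500; (r_i+r_j)·cross = 33·569.2500 = 18785.2500
edge 3: (16.5,38.5)→(14,35.5)  cross = 16.5·35.5 − 14·38.5 = 46.7500; (r_i+r_j)·cross = 30.5·46.7500 = 1425.8750
edge 4: (14,35.5)→(8.5,25)  cross = 14·25 − 8.5·35.5 = 48.2500; (r_i+r_j)·cross = 22.5·48.2500 = 1085.6250
Σcross = 308.2500 → A = |Σcross|/2 = 154.1250 mm²
Σ(r_i+r_j)·cross = 12756.7500 → first moment M = |Σ|/6 = 2126.1250
R_c = M/A = 2126.1250/154.1250 = 13.7948 mm
θ = 159° = 2.775074 rad
V = θ·R_c·A = 2.775074·13.7948·154.1250 = 5900.153 mm³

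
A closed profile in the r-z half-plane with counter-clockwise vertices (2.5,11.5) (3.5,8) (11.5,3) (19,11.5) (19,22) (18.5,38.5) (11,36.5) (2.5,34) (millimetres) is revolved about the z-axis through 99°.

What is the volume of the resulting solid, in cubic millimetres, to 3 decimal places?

Volume = 9118.397 mm³

Profile (r,z), 8 vertices: (2.5,11.5) (3.5,8) (11.5,3) (19,11.5) (19,22) (18.5,38.5) (11,36.5) (2.5,34)
edge 0: (2.5,11.5)→(3.5,8)  cross = 2.5·8 − 3.5·11.5 = -20.2500; (r_i+r_j)·cross = 6·-20.2500 = -121.5000
edge 1: (3.5,8)→(11.5,3)  cross = 3.5·3 − 11.5·8 = -81.5000; (r_i+r_j)·cross = 15·-81.5000 = -1222.5000
edge 2: (11.5,3)→(19,11.5)  cross = 11.5·11.5 − 19·3 = 75.2500; (r_i+r_j)·cross = 30.5·75.2500 = 2295.1250
edge 3: (19,11.5)→(19,22)  cross = 19·22 − 19·11.5 = 199.5000; (r_i+r_j)·cross = 38·199.5000 = 7581.0000
edge 4: (19,22)→(18.5,38.5)  cross = 19·38.5 − 18.5·22 = 324.5000; (r_i+r_j)·cross = 37.5·324.5000 = 12168.7500
edge 5: (18.5,38.5)→(11,36.5)  cross = 18.5·36.5 − 11·38.5 = 251.7500; (r_i+r_j)·cross = 29.5·251.7500 = 7426.6250
edge 6: (11,36.5)→(2.5,34)  cross = 11·34 − 2.5·36.5 = 282.7500; (r_i+r_j)·cross = 13.5·282.7500 = 3817.1250
edge 7: (2.5,34)→(2.5,11.5)  cross = 2.5·11.5 − 2.5·34 = -56.2500; (r_i+r_j)·cross = 5·-56.2500 = -281.2500
Σcross = 975.7500 → A = |Σcross|/2 = 487.8750 mm²
Σ(r_i+r_j)·cross = 31663.3750 → first moment M = |Σ|/6 = 5277.2292
R_c = M/A = 5277.2292/487.8750 = 10.8168 mm
θ = 99° = 1.727876 rad
V = θ·R_c·A = 1.727876·10.8168·487.8750 = 9118.397 mm³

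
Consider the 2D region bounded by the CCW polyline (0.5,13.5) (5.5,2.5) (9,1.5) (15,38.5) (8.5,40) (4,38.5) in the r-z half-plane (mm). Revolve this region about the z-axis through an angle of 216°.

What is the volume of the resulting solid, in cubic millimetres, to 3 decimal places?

Volume = 9919.893 mm³

Profile (r,z), 6 vertices: (0.5,13.5) (5.5,2.5) (9,1.5) (15,38.5) (8.5,40) (4,38.5)
edge 0: (0.5,13.5)→(5.5,2.5)  cross = 0.5·2.5 − 5.5·13.5 = -73.0000; (r_i+r_j)·cross = 6·-73.0000 = -438.0000
edge 1: (5.5,2.5)→(9,1.5)  cross = 5.5·1.5 − 9·2.5 = -14.2500; (r_i+r_j)·cross = 14.5·-14.2500 = -206.6250
edge 2: (9,1.5)→(15,38.5)  cross = 9·38.5 − 15·1.5 = 324.0000; (r_i+r_j)·cross = 24·324.0000 = 7776.0000
edge 3: (15,38.5)→(8.5,40)  cross = 15·40 − 8.5·38.5 = 272.7500; (r_i+r_j)·cross = 23.5·272.7500 = 6409.6250
edge 4: (8.5,40)→(4,38.5)  cross = 8.5·38.5 − 4·40 = 167.2500; (r_i+r_j)·cross = 12.5·167.2500 = 2090.6250
edge 5: (4,38.5)→(0.5,13.5)  cross = 4·13.5 − 0.5·38.5 = 34.7500; (r_i+r_j)·cross = 4.5·34.7500 = 156.3750
Σcross = 711.5000 → A = |Σcross|/2 = 355.7500 mm²
Σ(r_i+r_j)·cross = 15788.0000 → first moment M = |Σ|/6 = 2631.3333
R_c = M/A = 2631.3333/355.7500 = 7.3966 mm
θ = 216° = 3.769911 rad
V = θ·R_c·A = 3.769911·7.3966·355.7500 = 9919.893 mm³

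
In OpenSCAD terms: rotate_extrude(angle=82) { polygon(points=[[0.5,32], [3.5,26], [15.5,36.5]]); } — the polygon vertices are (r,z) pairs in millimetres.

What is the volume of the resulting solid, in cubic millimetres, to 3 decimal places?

Volume = 481.410 mm³

Profile (r,z), 3 vertices: (0.5,32) (3.5,26) (15.5,36.5)
edge 0: (0.5,32)→(3.5,26)  cross = 0.5·26 − 3.5·32 = -99.0000; (r_i+r_j)·cross = 4·-99.0000 = -396.0000
edge 1: (3.5,26)→(15.5,36.5)  cross = 3.5·36.5 − 15.5·26 = -275.2500; (r_i+r_j)·cross = 19·-275.2500 = -5229.7500
edge 2: (15.5,36.5)→(0.5,32)  cross = 15.5·32 − 0.5·36.5 = 477.7500; (r_i+r_j)·cross = 16·477.7500 = 7644.0000
Σcross = 103.5000 → A = |Σcross|/2 = 51.7500 mm²
Σ(r_i+r_j)·cross = 2018.2500 → first moment M = |Σ|/6 = 336.3750
R_c = M/A = 336.3750/51.7500 = 6.5000 mm
θ = 82° = 1.431170 rad
V = θ·R_c·A = 1.431170·6.5000·51.7500 = 481.410 mm³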